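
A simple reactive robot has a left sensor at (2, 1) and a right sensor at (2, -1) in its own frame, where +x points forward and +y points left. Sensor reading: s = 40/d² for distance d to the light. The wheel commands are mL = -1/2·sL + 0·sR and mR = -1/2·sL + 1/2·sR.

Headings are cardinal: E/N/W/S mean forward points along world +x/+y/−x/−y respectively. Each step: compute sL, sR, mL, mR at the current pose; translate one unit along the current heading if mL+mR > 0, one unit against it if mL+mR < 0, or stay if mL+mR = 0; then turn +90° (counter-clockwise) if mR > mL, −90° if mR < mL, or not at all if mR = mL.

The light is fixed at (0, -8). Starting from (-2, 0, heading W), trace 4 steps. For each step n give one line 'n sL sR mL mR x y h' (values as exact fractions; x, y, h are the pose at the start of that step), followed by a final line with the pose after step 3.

0 8/13 40/97 -4/13 -128/1261 -2 0 W
1 10/9 1 -5/9 -1/18 -1 0 S
2 40/101 8/13 -20/101 144/1313 -1 1 E
3 4/13 20/61 -2/13 8/793 -2 1 N
final -2 0 W

n=0: pose=(-2,0,W); sL=8/13, sR=40/97; mL=-4/13, mR=-128/1261; mL+mR=-516/1261 → advance -1; mR−mL=20/97 → turn +1·90°
n=1: pose=(-1,0,S); sL=10/9, sR=1; mL=-5/9, mR=-1/18; mL+mR=-11/18 → advance -1; mR−mL=1/2 → turn +1·90°
n=2: pose=(-1,1,E); sL=40/101, sR=8/13; mL=-20/101, mR=144/1313; mL+mR=-116/1313 → advance -1; mR−mL=4/13 → turn +1·90°
n=3: pose=(-2,1,N); sL=4/13, sR=20/61; mL=-2/13, mR=8/793; mL+mR=-114/793 → advance -1; mR−mL=10/61 → turn +1·90°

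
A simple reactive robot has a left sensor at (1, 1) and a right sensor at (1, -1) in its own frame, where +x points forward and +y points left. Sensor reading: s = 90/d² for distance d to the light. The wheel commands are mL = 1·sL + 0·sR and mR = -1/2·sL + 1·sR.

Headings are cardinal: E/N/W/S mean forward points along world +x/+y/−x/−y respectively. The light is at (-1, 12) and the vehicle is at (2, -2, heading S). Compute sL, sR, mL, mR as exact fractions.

90/241 90/229 90/241 11385/55189

left sensor world pos  = (3, -3); dL² = 241
right sensor world pos = (1, -3); dR² = 229
sL = 90/241 = 90/241
sR = 90/229 = 90/229
mL = 1·sL + 0·sR = 90/241
mR = -1/2·sL + 1·sR = 11385/55189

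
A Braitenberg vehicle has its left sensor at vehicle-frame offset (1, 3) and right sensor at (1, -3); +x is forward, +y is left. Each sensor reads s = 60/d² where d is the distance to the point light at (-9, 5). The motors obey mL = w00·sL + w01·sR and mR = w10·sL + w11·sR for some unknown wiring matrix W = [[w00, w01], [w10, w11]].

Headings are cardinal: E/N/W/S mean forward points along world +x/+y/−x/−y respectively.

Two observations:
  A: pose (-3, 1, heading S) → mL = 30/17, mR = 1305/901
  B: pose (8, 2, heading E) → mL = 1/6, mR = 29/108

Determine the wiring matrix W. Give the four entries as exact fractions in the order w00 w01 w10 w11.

obs A: pose=(-3,1,S) → sL=30/53, sR=30/17, mL=30/17, mR=1305/901
obs B: pose=(8,2,E) → sL=5/27, sR=1/6, mL=1/6, mR=29/108
sensor matrix S = [[30/53, 30/17], [5/27, 1/6]]; det S = -1885/8109
solve [mL_A; mL_B] = S·[w00; w01] and [mR_A; mR_B] = S·[w10; w11]:
  w00 = 0, w01 = 1, w10 = 1, w11 = 1/2

0 1 1 1/2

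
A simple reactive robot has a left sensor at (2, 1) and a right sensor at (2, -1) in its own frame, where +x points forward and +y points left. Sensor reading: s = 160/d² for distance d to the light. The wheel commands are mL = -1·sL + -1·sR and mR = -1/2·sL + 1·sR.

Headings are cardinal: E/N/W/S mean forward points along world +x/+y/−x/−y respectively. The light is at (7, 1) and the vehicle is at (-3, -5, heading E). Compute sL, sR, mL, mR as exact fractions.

left sensor world pos  = (-1, -4); dL² = 89
right sensor world pos = (-1, -6); dR² = 113
sL = 160/89 = 160/89
sR = 160/113 = 160/113
mL = -1·sL + -1·sR = -32320/10057
mR = -1/2·sL + 1·sR = 5200/10057

160/89 160/113 -32320/10057 5200/10057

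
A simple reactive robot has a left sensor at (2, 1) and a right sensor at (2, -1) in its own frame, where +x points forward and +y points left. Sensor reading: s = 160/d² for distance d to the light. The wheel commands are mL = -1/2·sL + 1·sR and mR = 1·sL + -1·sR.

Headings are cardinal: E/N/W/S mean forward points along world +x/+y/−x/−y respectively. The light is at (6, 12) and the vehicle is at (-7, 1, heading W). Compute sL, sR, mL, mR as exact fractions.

left sensor world pos  = (-9, 0); dL² = 369
right sensor world pos = (-9, 2); dR² = 325
sL = 160/369 = 160/369
sR = 160/325 = 32/65
mL = -1/2·sL + 1·sR = 6608/23985
mR = 1·sL + -1·sR = -1408/23985

160/369 32/65 6608/23985 -1408/23985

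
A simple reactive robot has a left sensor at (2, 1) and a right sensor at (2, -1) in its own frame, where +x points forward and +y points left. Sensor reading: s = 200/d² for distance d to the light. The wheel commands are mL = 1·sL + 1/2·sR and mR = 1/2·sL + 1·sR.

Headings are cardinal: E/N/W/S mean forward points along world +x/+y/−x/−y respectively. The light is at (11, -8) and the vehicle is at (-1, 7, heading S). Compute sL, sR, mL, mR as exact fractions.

left sensor world pos  = (0, 5); dL² = 290
right sensor world pos = (-2, 5); dR² = 338
sL = 200/290 = 20/29
sR = 200/338 = 100/169
mL = 1·sL + 1/2·sR = 4830/4901
mR = 1/2·sL + 1·sR = 4590/4901

20/29 100/169 4830/4901 4590/4901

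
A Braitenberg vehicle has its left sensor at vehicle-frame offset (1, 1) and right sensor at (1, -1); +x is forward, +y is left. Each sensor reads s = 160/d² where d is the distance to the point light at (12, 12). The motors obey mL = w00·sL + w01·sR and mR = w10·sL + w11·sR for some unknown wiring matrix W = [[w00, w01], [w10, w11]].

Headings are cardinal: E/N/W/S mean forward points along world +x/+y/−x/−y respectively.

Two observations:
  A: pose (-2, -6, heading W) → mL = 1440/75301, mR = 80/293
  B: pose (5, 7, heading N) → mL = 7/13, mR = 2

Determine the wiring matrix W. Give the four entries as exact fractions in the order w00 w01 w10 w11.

-1/2 1/2 1 0

obs A: pose=(-2,-6,W) → sL=80/293, sR=80/257, mL=1440/75301, mR=80/293
obs B: pose=(5,7,N) → sL=2, sR=40/13, mL=7/13, mR=2
sensor matrix S = [[80/293, 80/257], [2, 40/13]]; det S = 212960/978913
solve [mL_A; mL_B] = S·[w00; w01] and [mR_A; mR_B] = S·[w10; w11]:
  w00 = -1/2, w01 = 1/2, w10 = 1, w11 = 0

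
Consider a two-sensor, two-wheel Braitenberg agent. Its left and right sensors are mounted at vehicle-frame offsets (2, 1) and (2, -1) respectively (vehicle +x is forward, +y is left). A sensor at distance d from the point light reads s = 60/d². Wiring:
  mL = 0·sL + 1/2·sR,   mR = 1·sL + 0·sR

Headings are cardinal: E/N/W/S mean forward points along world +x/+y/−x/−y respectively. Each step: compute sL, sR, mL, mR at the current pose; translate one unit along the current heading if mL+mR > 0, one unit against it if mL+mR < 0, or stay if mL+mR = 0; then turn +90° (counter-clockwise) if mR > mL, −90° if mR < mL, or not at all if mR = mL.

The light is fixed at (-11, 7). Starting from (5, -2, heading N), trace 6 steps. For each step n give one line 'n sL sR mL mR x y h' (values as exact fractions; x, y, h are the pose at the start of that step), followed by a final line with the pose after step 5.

n=0: pose=(5,-2,N); sL=30/137, sR=30/169; mL=15/169, mR=30/137; mL+mR=7125/23153 → advance +1; mR−mL=3015/23153 → turn +1·90°
n=1: pose=(5,-1,W); sL=60/277, sR=12/49; mL=6/49, mR=60/277; mL+mR=4602/13573 → advance +1; mR−mL=1278/13573 → turn +1·90°
n=2: pose=(4,-1,S); sL=15/89, sR=15/74; mL=15/148, mR=15/89; mL+mR=3555/13172 → advance +1; mR−mL=885/13172 → turn +1·90°
n=3: pose=(4,-2,E); sL=60/353, sR=60/389; mL=30/389, mR=60/353; mL+mR=33930/137317 → advance +1; mR−mL=12750/137317 → turn +1·90°
n=4: pose=(5,-2,N); sL=30/137, sR=30/169; mL=15/169, mR=30/137; mL+mR=7125/23153 → advance +1; mR−mL=3015/23153 → turn +1·90°
n=5: pose=(5,-1,W); sL=60/277, sR=12/49; mL=6/49, mR=60/277; mL+mR=4602/13573 → advance +1; mR−mL=1278/13573 → turn +1·90°

0 30/137 30/169 15/169 30/137 5 -2 N
1 60/277 12/49 6/49 60/277 5 -1 W
2 15/89 15/74 15/148 15/89 4 -1 S
3 60/353 60/389 30/389 60/353 4 -2 E
4 30/137 30/169 15/169 30/137 5 -2 N
5 60/277 12/49 6/49 60/277 5 -1 W
final 4 -1 S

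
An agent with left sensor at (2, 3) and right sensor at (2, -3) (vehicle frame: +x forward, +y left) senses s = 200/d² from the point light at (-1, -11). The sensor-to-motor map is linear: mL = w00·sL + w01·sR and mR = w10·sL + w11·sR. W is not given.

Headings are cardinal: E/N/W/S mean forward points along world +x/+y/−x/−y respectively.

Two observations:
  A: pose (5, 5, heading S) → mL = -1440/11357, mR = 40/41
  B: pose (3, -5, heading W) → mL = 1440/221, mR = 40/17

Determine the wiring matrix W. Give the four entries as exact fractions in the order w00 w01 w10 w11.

obs A: pose=(5,5,S) → sL=200/277, sR=40/41, mL=-1440/11357, mR=40/41
obs B: pose=(3,-5,W) → sL=200/13, sR=40/17, mL=1440/221, mR=40/17
sensor matrix S = [[200/277, 40/41], [200/13, 40/17]]; det S = -33408000/2509897
solve [mL_A; mL_B] = S·[w00; w01] and [mR_A; mR_B] = S·[w10; w11]:
  w00 = 1/2, w01 = -1/2, w10 = 0, w11 = 1

1/2 -1/2 0 1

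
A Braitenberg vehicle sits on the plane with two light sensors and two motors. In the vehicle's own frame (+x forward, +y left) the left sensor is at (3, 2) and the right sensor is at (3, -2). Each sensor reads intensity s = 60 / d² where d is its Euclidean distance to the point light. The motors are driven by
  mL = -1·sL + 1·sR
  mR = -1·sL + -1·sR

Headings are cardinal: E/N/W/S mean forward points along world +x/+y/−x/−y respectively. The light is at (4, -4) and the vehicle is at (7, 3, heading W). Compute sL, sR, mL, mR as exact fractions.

left sensor world pos  = (4, 1); dL² = 25
right sensor world pos = (4, 5); dR² = 81
sL = 60/25 = 12/5
sR = 60/81 = 20/27
mL = -1·sL + 1·sR = -224/135
mR = -1·sL + -1·sR = -424/135

12/5 20/27 -224/135 -424/135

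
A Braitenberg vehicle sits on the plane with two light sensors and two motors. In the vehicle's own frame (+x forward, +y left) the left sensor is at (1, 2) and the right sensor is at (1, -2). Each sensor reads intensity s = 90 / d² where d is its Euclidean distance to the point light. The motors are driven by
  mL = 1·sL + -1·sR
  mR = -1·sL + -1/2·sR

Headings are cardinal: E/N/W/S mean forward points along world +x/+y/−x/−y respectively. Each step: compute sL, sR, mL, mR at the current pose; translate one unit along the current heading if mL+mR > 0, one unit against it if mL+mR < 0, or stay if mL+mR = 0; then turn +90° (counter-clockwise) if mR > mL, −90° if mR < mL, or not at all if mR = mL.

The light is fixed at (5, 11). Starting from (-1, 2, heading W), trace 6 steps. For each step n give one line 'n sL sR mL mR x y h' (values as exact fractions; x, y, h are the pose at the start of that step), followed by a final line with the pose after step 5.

0 9/17 45/49 -324/833 -1647/1666 -1 2 W
1 90/113 90/73 -3600/8249 -11655/8249 0 2 N
2 9/8 9/16 9/16 -45/32 0 1 E
3 90/137 18/37 864/5069 -4563/5069 -1 1 S
4 9/17 45/49 -324/833 -1647/1666 -1 2 W
5 90/113 90/73 -3600/8249 -11655/8249 0 2 N
final 0 1 E

n=0: pose=(-1,2,W); sL=9/17, sR=45/49; mL=-324/833, mR=-1647/1666; mL+mR=-135/98 → advance -1; mR−mL=-999/1666 → turn -1·90°
n=1: pose=(0,2,N); sL=90/113, sR=90/73; mL=-3600/8249, mR=-11655/8249; mL+mR=-135/73 → advance -1; mR−mL=-8055/8249 → turn -1·90°
n=2: pose=(0,1,E); sL=9/8, sR=9/16; mL=9/16, mR=-45/32; mL+mR=-27/32 → advance -1; mR−mL=-63/32 → turn -1·90°
n=3: pose=(-1,1,S); sL=90/137, sR=18/37; mL=864/5069, mR=-4563/5069; mL+mR=-27/37 → advance -1; mR−mL=-5427/5069 → turn -1·90°
n=4: pose=(-1,2,W); sL=9/17, sR=45/49; mL=-324/833, mR=-1647/1666; mL+mR=-135/98 → advance -1; mR−mL=-999/1666 → turn -1·90°
n=5: pose=(0,2,N); sL=90/113, sR=90/73; mL=-3600/8249, mR=-11655/8249; mL+mR=-135/73 → advance -1; mR−mL=-8055/8249 → turn -1·90°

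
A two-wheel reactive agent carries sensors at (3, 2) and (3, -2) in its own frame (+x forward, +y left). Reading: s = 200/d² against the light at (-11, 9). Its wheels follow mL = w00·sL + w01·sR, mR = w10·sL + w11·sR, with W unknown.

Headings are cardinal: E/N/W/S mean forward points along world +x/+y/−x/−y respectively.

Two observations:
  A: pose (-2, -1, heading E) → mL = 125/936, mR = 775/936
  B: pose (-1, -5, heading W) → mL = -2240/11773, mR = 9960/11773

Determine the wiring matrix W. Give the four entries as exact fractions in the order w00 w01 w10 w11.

obs A: pose=(-2,-1,E) → sL=25/26, sR=25/36, mL=125/936, mR=775/936
obs B: pose=(-1,-5,W) → sL=40/61, sR=200/193, mL=-2240/11773, mR=9960/11773
sensor matrix S = [[25/26, 25/36], [40/61, 200/193]]; det S = 745250/1377441
solve [mL_A; mL_B] = S·[w00; w01] and [mR_A; mR_B] = S·[w10; w11]:
  w00 = 1/2, w01 = -1/2, w10 = 1/2, w11 = 1/2

1/2 -1/2 1/2 1/2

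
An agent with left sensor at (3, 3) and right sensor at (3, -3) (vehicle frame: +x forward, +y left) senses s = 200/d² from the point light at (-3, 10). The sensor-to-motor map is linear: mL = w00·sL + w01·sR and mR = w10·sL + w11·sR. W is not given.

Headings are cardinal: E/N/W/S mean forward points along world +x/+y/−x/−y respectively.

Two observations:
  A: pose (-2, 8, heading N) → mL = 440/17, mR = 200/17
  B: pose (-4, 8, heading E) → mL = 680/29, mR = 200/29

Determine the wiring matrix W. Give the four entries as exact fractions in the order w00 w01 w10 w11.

obs A: pose=(-2,8,N) → sL=40, sR=200/17, mL=440/17, mR=200/17
obs B: pose=(-4,8,E) → sL=40, sR=200/29, mL=680/29, mR=200/29
sensor matrix S = [[40, 200/17], [40, 200/29]]; det S = -96000/493
solve [mL_A; mL_B] = S·[w00; w01] and [mR_A; mR_B] = S·[w10; w11]:
  w00 = 1/2, w01 = 1/2, w10 = 0, w11 = 1

1/2 1/2 0 1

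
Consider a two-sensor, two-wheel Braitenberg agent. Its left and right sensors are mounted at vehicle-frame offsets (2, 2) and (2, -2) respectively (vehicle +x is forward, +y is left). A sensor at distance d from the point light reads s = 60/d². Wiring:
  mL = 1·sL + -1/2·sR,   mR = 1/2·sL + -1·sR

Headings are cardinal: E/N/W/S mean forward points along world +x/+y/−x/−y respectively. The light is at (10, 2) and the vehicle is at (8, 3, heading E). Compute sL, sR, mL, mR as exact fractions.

left sensor world pos  = (10, 5); dL² = 9
right sensor world pos = (10, 1); dR² = 1
sL = 60/9 = 20/3
sR = 60/1 = 60
mL = 1·sL + -1/2·sR = -70/3
mR = 1/2·sL + -1·sR = -170/3

20/3 60 -70/3 -170/3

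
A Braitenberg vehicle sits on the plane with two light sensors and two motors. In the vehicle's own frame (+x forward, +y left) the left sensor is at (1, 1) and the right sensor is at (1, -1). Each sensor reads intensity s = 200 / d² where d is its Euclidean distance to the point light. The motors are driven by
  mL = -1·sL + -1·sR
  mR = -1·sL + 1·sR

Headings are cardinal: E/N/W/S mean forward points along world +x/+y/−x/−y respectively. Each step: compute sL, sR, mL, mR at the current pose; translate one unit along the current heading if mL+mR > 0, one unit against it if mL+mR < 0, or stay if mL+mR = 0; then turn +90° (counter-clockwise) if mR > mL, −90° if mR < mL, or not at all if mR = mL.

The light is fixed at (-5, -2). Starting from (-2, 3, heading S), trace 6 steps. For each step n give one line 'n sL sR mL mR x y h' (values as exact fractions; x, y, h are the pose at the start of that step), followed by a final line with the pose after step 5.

0 25/4 10 -65/4 15/4 -2 3 S
1 40/13 200/41 -4240/533 960/533 -2 4 E
2 4 100/29 -216/29 -16/29 -3 4 N
3 200/17 200/37 -10800/629 -4000/629 -3 3 W
4 25/4 10 -65/4 15/4 -2 3 S
5 40/13 200/41 -4240/533 960/533 -2 4 E
final -3 4 N

n=0: pose=(-2,3,S); sL=25/4, sR=10; mL=-65/4, mR=15/4; mL+mR=-25/2 → advance -1; mR−mL=20 → turn +1·90°
n=1: pose=(-2,4,E); sL=40/13, sR=200/41; mL=-4240/533, mR=960/533; mL+mR=-80/13 → advance -1; mR−mL=400/41 → turn +1·90°
n=2: pose=(-3,4,N); sL=4, sR=100/29; mL=-216/29, mR=-16/29; mL+mR=-8 → advance -1; mR−mL=200/29 → turn +1·90°
n=3: pose=(-3,3,W); sL=200/17, sR=200/37; mL=-10800/629, mR=-4000/629; mL+mR=-400/17 → advance -1; mR−mL=400/37 → turn +1·90°
n=4: pose=(-2,3,S); sL=25/4, sR=10; mL=-65/4, mR=15/4; mL+mR=-25/2 → advance -1; mR−mL=20 → turn +1·90°
n=5: pose=(-2,4,E); sL=40/13, sR=200/41; mL=-4240/533, mR=960/533; mL+mR=-80/13 → advance -1; mR−mL=400/41 → turn +1·90°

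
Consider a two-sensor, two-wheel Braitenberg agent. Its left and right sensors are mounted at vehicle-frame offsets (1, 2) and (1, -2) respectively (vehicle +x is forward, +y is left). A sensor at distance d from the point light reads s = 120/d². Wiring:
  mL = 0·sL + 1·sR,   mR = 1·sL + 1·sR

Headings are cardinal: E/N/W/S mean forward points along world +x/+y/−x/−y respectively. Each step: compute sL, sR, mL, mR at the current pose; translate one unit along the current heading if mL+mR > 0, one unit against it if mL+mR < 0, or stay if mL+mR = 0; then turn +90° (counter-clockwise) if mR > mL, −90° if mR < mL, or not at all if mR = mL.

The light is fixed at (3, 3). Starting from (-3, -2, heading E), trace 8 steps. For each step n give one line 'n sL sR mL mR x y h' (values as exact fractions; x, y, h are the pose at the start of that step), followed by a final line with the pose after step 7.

0 60/17 60/37 60/37 3240/629 -3 -2 E
1 24/13 24/5 24/5 432/65 -2 -2 N
2 5/3 3 3 14/3 -2 -1 W
3 120/41 120/89 120/89 15600/3649 -3 -1 S
4 60/17 60/37 60/37 3240/629 -3 -2 E
5 24/13 24/5 24/5 432/65 -2 -2 N
6 5/3 3 3 14/3 -2 -1 W
7 120/41 120/89 120/89 15600/3649 -3 -1 S
final -3 -2 E

n=0: pose=(-3,-2,E); sL=60/17, sR=60/37; mL=60/37, mR=3240/629; mL+mR=4260/629 → advance +1; mR−mL=60/17 → turn +1·90°
n=1: pose=(-2,-2,N); sL=24/13, sR=24/5; mL=24/5, mR=432/65; mL+mR=744/65 → advance +1; mR−mL=24/13 → turn +1·90°
n=2: pose=(-2,-1,W); sL=5/3, sR=3; mL=3, mR=14/3; mL+mR=23/3 → advance +1; mR−mL=5/3 → turn +1·90°
n=3: pose=(-3,-1,S); sL=120/41, sR=120/89; mL=120/89, mR=15600/3649; mL+mR=20520/3649 → advance +1; mR−mL=120/41 → turn +1·90°
n=4: pose=(-3,-2,E); sL=60/17, sR=60/37; mL=60/37, mR=3240/629; mL+mR=4260/629 → advance +1; mR−mL=60/17 → turn +1·90°
n=5: pose=(-2,-2,N); sL=24/13, sR=24/5; mL=24/5, mR=432/65; mL+mR=744/65 → advance +1; mR−mL=24/13 → turn +1·90°
n=6: pose=(-2,-1,W); sL=5/3, sR=3; mL=3, mR=14/3; mL+mR=23/3 → advance +1; mR−mL=5/3 → turn +1·90°
n=7: pose=(-3,-1,S); sL=120/41, sR=120/89; mL=120/89, mR=15600/3649; mL+mR=20520/3649 → advance +1; mR−mL=120/41 → turn +1·90°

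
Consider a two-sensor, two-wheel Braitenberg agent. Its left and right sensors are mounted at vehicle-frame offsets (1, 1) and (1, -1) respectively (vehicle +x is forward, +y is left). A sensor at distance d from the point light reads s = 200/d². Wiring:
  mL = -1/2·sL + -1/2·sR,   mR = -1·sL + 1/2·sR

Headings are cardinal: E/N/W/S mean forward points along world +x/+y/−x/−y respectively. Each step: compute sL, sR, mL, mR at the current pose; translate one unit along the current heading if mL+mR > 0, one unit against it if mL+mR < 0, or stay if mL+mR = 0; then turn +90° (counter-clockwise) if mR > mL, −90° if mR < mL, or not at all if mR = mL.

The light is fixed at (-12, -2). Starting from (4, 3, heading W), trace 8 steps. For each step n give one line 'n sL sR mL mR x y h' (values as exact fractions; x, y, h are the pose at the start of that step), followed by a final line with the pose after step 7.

0 200/241 200/261 -50200/62901 -28100/62901 4 3 W
1 10/17 25/34 -45/68 -15/68 5 3 S
2 200/373 200/349 -72200/130177 -32500/130177 5 4 E
3 100/137 100/169 -15300/23153 -10050/23153 4 4 N
4 200/241 200/261 -50200/62901 -28100/62901 4 3 W
5 10/17 25/34 -45/68 -15/68 5 3 S
6 200/373 200/349 -72200/130177 -32500/130177 5 4 E
7 100/137 100/169 -15300/23153 -10050/23153 4 4 N
final 4 3 W

n=0: pose=(4,3,W); sL=200/241, sR=200/261; mL=-50200/62901, mR=-28100/62901; mL+mR=-300/241 → advance -1; mR−mL=22100/62901 → turn +1·90°
n=1: pose=(5,3,S); sL=10/17, sR=25/34; mL=-45/68, mR=-15/68; mL+mR=-15/17 → advance -1; mR−mL=15/34 → turn +1·90°
n=2: pose=(5,4,E); sL=200/373, sR=200/349; mL=-72200/130177, mR=-32500/130177; mL+mR=-300/373 → advance -1; mR−mL=39700/130177 → turn +1·90°
n=3: pose=(4,4,N); sL=100/137, sR=100/169; mL=-15300/23153, mR=-10050/23153; mL+mR=-150/137 → advance -1; mR−mL=5250/23153 → turn +1·90°
n=4: pose=(4,3,W); sL=200/241, sR=200/261; mL=-50200/62901, mR=-28100/62901; mL+mR=-300/241 → advance -1; mR−mL=22100/62901 → turn +1·90°
n=5: pose=(5,3,S); sL=10/17, sR=25/34; mL=-45/68, mR=-15/68; mL+mR=-15/17 → advance -1; mR−mL=15/34 → turn +1·90°
n=6: pose=(5,4,E); sL=200/373, sR=200/349; mL=-72200/130177, mR=-32500/130177; mL+mR=-300/373 → advance -1; mR−mL=39700/130177 → turn +1·90°
n=7: pose=(4,4,N); sL=100/137, sR=100/169; mL=-15300/23153, mR=-10050/23153; mL+mR=-150/137 → advance -1; mR−mL=5250/23153 → turn +1·90°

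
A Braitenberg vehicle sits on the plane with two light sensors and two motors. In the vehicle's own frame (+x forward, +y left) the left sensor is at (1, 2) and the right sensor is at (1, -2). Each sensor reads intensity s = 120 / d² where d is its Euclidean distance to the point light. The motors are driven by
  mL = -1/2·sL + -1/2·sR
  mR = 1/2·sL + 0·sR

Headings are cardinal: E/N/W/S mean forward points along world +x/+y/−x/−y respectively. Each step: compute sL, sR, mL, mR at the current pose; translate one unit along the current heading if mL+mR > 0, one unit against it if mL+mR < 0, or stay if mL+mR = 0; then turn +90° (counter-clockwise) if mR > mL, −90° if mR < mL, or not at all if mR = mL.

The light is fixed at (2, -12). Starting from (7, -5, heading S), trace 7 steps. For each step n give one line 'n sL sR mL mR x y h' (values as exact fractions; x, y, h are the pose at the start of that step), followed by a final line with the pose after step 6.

0 24/17 8/3 -104/51 12/17 7 -5 S
1 15/17 5/3 -65/51 15/34 7 -4 E
2 24/17 40/39 -808/663 12/17 6 -4 N
3 60/17 4/3 -124/51 30/17 6 -5 W
4 24/17 8/3 -104/51 12/17 7 -5 S
5 15/17 5/3 -65/51 15/34 7 -4 E
6 24/17 40/39 -808/663 12/17 6 -4 N
final 6 -5 W

n=0: pose=(7,-5,S); sL=24/17, sR=8/3; mL=-104/51, mR=12/17; mL+mR=-4/3 → advance -1; mR−mL=140/51 → turn +1·90°
n=1: pose=(7,-4,E); sL=15/17, sR=5/3; mL=-65/51, mR=15/34; mL+mR=-5/6 → advance -1; mR−mL=175/102 → turn +1·90°
n=2: pose=(6,-4,N); sL=24/17, sR=40/39; mL=-808/663, mR=12/17; mL+mR=-20/39 → advance -1; mR−mL=1276/663 → turn +1·90°
n=3: pose=(6,-5,W); sL=60/17, sR=4/3; mL=-124/51, mR=30/17; mL+mR=-2/3 → advance -1; mR−mL=214/51 → turn +1·90°
n=4: pose=(7,-5,S); sL=24/17, sR=8/3; mL=-104/51, mR=12/17; mL+mR=-4/3 → advance -1; mR−mL=140/51 → turn +1·90°
n=5: pose=(7,-4,E); sL=15/17, sR=5/3; mL=-65/51, mR=15/34; mL+mR=-5/6 → advance -1; mR−mL=175/102 → turn +1·90°
n=6: pose=(6,-4,N); sL=24/17, sR=40/39; mL=-808/663, mR=12/17; mL+mR=-20/39 → advance -1; mR−mL=1276/663 → turn +1·90°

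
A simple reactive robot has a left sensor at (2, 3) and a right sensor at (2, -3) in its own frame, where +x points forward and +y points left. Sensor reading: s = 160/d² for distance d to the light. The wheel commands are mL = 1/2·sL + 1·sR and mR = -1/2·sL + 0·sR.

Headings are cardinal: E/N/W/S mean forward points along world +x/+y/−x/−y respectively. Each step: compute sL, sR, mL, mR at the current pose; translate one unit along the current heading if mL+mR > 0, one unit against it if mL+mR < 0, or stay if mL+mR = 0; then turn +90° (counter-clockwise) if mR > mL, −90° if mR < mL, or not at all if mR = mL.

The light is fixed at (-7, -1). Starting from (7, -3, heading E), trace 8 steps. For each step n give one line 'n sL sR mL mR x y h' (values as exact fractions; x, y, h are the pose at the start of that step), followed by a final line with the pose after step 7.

0 160/257 160/281 63600/72217 -80/257 7 -3 E
1 8/17 1 21/17 -4/17 8 -3 S
2 32/41 160/169 9264/6929 -16/41 8 -4 W
3 80/61 16/29 2136/1769 -40/61 7 -4 N
4 160/257 160/281 63600/72217 -80/257 7 -3 E
5 8/17 1 21/17 -4/17 8 -3 S
6 32/41 160/169 9264/6929 -16/41 8 -4 W
7 80/61 16/29 2136/1769 -40/61 7 -4 N
final 7 -3 E

n=0: pose=(7,-3,E); sL=160/257, sR=160/281; mL=63600/72217, mR=-80/257; mL+mR=160/281 → advance +1; mR−mL=-86080/72217 → turn -1·90°
n=1: pose=(8,-3,S); sL=8/17, sR=1; mL=21/17, mR=-4/17; mL+mR=1 → advance +1; mR−mL=-25/17 → turn -1·90°
n=2: pose=(8,-4,W); sL=32/41, sR=160/169; mL=9264/6929, mR=-16/41; mL+mR=160/169 → advance +1; mR−mL=-11968/6929 → turn -1·90°
n=3: pose=(7,-4,N); sL=80/61, sR=16/29; mL=2136/1769, mR=-40/61; mL+mR=16/29 → advance +1; mR−mL=-3296/1769 → turn -1·90°
n=4: pose=(7,-3,E); sL=160/257, sR=160/281; mL=63600/72217, mR=-80/257; mL+mR=160/281 → advance +1; mR−mL=-86080/72217 → turn -1·90°
n=5: pose=(8,-3,S); sL=8/17, sR=1; mL=21/17, mR=-4/17; mL+mR=1 → advance +1; mR−mL=-25/17 → turn -1·90°
n=6: pose=(8,-4,W); sL=32/41, sR=160/169; mL=9264/6929, mR=-16/41; mL+mR=160/169 → advance +1; mR−mL=-11968/6929 → turn -1·90°
n=7: pose=(7,-4,N); sL=80/61, sR=16/29; mL=2136/1769, mR=-40/61; mL+mR=16/29 → advance +1; mR−mL=-3296/1769 → turn -1·90°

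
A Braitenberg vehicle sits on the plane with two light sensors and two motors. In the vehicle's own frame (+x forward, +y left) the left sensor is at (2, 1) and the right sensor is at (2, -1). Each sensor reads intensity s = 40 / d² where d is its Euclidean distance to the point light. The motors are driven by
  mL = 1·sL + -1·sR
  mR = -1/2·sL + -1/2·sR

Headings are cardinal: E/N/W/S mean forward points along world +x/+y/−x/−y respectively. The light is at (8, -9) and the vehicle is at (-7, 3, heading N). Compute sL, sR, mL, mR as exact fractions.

left sensor world pos  = (-8, 5); dL² = 452
right sensor world pos = (-6, 5); dR² = 392
sL = 40/452 = 10/113
sR = 40/392 = 5/49
mL = 1·sL + -1·sR = -75/5537
mR = -1/2·sL + -1/2·sR = -1055/11074

10/113 5/49 -75/5537 -1055/11074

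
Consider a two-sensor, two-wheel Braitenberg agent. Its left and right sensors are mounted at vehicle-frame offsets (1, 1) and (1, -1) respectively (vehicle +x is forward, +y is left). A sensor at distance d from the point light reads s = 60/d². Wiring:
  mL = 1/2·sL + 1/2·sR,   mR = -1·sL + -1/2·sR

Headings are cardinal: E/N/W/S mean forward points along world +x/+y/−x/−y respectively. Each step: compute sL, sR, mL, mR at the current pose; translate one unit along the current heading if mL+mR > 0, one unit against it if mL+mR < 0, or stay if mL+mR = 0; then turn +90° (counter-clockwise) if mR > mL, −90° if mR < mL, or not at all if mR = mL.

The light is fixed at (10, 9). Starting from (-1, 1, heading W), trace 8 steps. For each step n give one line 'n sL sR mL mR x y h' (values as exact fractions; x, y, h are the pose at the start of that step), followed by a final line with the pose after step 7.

0 4/15 60/193 836/2895 -1222/2895 -1 1 W
1 6/17 6/13 90/221 -129/221 0 1 N
2 12/29 60/181 1956/5249 -3042/5249 0 0 E
3 3/10 15/61 333/1220 -129/305 -1 0 S
4 4/15 60/193 836/2895 -1222/2895 -1 1 W
5 6/17 6/13 90/221 -129/221 0 1 N
6 12/29 60/181 1956/5249 -3042/5249 0 0 E
7 3/10 15/61 333/1220 -129/305 -1 0 S
final -1 1 W

n=0: pose=(-1,1,W); sL=4/15, sR=60/193; mL=836/2895, mR=-1222/2895; mL+mR=-2/15 → advance -1; mR−mL=-686/965 → turn -1·90°
n=1: pose=(0,1,N); sL=6/17, sR=6/13; mL=90/221, mR=-129/221; mL+mR=-3/17 → advance -1; mR−mL=-219/221 → turn -1·90°
n=2: pose=(0,0,E); sL=12/29, sR=60/181; mL=1956/5249, mR=-3042/5249; mL+mR=-6/29 → advance -1; mR−mL=-4998/5249 → turn -1·90°
n=3: pose=(-1,0,S); sL=3/10, sR=15/61; mL=333/1220, mR=-129/305; mL+mR=-3/20 → advance -1; mR−mL=-849/1220 → turn -1·90°
n=4: pose=(-1,1,W); sL=4/15, sR=60/193; mL=836/2895, mR=-1222/2895; mL+mR=-2/15 → advance -1; mR−mL=-686/965 → turn -1·90°
n=5: pose=(0,1,N); sL=6/17, sR=6/13; mL=90/221, mR=-129/221; mL+mR=-3/17 → advance -1; mR−mL=-219/221 → turn -1·90°
n=6: pose=(0,0,E); sL=12/29, sR=60/181; mL=1956/5249, mR=-3042/5249; mL+mR=-6/29 → advance -1; mR−mL=-4998/5249 → turn -1·90°
n=7: pose=(-1,0,S); sL=3/10, sR=15/61; mL=333/1220, mR=-129/305; mL+mR=-3/20 → advance -1; mR−mL=-849/1220 → turn -1·90°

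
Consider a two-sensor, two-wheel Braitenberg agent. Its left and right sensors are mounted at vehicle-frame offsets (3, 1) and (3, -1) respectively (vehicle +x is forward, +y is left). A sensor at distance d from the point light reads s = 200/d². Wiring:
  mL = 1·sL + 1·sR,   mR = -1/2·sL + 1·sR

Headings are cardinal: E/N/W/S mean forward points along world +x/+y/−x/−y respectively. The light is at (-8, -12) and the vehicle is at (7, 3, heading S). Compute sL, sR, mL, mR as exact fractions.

1/2 10/17 37/34 23/68

left sensor world pos  = (8, 0); dL² = 400
right sensor world pos = (6, 0); dR² = 340
sL = 200/400 = 1/2
sR = 200/340 = 10/17
mL = 1·sL + 1·sR = 37/34
mR = -1/2·sL + 1·sR = 23/68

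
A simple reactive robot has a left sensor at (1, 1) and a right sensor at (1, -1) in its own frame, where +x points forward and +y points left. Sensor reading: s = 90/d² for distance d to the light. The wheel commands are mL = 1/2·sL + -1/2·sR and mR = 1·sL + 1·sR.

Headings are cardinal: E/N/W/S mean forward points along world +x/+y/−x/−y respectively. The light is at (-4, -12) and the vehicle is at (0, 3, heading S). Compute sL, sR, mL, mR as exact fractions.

90/221 18/41 -144/9061 7668/9061

left sensor world pos  = (1, 2); dL² = 221
right sensor world pos = (-1, 2); dR² = 205
sL = 90/221 = 90/221
sR = 90/205 = 18/41
mL = 1/2·sL + -1/2·sR = -144/9061
mR = 1·sL + 1·sR = 7668/9061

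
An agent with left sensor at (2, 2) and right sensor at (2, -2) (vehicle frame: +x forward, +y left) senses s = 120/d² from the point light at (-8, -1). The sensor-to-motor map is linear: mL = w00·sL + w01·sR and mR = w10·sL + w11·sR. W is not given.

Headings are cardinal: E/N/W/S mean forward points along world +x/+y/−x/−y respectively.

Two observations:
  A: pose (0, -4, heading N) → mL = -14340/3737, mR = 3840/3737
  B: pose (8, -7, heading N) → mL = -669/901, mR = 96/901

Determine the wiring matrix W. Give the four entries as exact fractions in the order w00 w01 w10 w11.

-1 -1/2 1/2 -1/2

obs A: pose=(0,-4,N) → sL=120/37, sR=120/101, mL=-14340/3737, mR=3840/3737
obs B: pose=(8,-7,N) → sL=30/53, sR=6/17, mL=-669/901, mR=96/901
sensor matrix S = [[120/37, 120/101], [30/53, 6/17]]; det S = 1589760/3367037
solve [mL_A; mL_B] = S·[w00; w01] and [mR_A; mR_B] = S·[w10; w11]:
  w00 = -1, w01 = -1/2, w10 = 1/2, w11 = -1/2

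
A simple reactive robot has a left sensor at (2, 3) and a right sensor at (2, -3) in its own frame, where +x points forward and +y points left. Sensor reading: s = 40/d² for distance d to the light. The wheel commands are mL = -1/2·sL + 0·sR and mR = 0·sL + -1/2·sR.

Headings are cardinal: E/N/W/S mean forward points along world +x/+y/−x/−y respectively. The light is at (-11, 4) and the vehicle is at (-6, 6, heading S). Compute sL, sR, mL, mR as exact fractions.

left sensor world pos  = (-3, 4); dL² = 64
right sensor world pos = (-9, 4); dR² = 4
sL = 40/64 = 5/8
sR = 40/4 = 10
mL = -1/2·sL + 0·sR = -5/16
mR = 0·sL + -1/2·sR = -5

5/8 10 -5/16 -5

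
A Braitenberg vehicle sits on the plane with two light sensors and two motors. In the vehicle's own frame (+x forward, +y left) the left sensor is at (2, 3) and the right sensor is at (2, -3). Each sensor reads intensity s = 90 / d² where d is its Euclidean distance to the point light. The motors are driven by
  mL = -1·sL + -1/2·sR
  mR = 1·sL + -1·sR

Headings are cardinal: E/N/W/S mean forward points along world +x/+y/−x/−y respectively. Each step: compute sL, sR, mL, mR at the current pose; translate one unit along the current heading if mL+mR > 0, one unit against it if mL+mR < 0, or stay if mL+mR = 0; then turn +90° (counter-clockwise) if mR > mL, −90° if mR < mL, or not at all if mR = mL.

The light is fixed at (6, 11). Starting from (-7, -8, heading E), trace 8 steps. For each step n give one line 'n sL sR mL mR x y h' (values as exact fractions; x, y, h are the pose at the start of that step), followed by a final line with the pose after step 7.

0 90/377 18/121 -14283/45617 4104/45617 -7 -8 E
1 45/289 9/41 -6291/23698 -756/11849 -8 -8 N
2 18/157 18/109 -3375/17113 -864/17113 -8 -9 W
3 45/292 9/74 -1161/5402 351/10804 -7 -9 S
4 90/377 18/121 -14283/45617 4104/45617 -7 -8 E
5 45/289 9/41 -6291/23698 -756/11849 -8 -8 N
6 18/157 18/109 -3375/17113 -864/17113 -8 -9 W
7 45/292 9/74 -1161/5402 351/10804 -7 -9 S
final -7 -8 E

n=0: pose=(-7,-8,E); sL=90/377, sR=18/121; mL=-14283/45617, mR=4104/45617; mL+mR=-27/121 → advance -1; mR−mL=18387/45617 → turn +1·90°
n=1: pose=(-8,-8,N); sL=45/289, sR=9/41; mL=-6291/23698, mR=-756/11849; mL+mR=-27/82 → advance -1; mR−mL=4779/23698 → turn +1·90°
n=2: pose=(-8,-9,W); sL=18/157, sR=18/109; mL=-3375/17113, mR=-864/17113; mL+mR=-27/109 → advance -1; mR−mL=2511/17113 → turn +1·90°
n=3: pose=(-7,-9,S); sL=45/292, sR=9/74; mL=-1161/5402, mR=351/10804; mL+mR=-27/148 → advance -1; mR−mL=2673/10804 → turn +1·90°
n=4: pose=(-7,-8,E); sL=90/377, sR=18/121; mL=-14283/45617, mR=4104/45617; mL+mR=-27/121 → advance -1; mR−mL=18387/45617 → turn +1·90°
n=5: pose=(-8,-8,N); sL=45/289, sR=9/41; mL=-6291/23698, mR=-756/11849; mL+mR=-27/82 → advance -1; mR−mL=4779/23698 → turn +1·90°
n=6: pose=(-8,-9,W); sL=18/157, sR=18/109; mL=-3375/17113, mR=-864/17113; mL+mR=-27/109 → advance -1; mR−mL=2511/17113 → turn +1·90°
n=7: pose=(-7,-9,S); sL=45/292, sR=9/74; mL=-1161/5402, mR=351/10804; mL+mR=-27/148 → advance -1; mR−mL=2673/10804 → turn +1·90°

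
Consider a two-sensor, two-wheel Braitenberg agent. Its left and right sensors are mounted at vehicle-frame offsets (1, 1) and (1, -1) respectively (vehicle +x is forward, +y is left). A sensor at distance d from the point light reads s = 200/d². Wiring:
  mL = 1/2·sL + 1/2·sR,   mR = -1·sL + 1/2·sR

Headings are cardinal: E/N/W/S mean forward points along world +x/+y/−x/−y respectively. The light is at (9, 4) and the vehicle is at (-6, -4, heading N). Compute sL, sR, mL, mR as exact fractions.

left sensor world pos  = (-7, -3); dL² = 305
right sensor world pos = (-5, -3); dR² = 245
sL = 200/305 = 40/61
sR = 200/245 = 40/49
mL = 1/2·sL + 1/2·sR = 2200/2989
mR = -1·sL + 1/2·sR = -740/2989

40/61 40/49 2200/2989 -740/2989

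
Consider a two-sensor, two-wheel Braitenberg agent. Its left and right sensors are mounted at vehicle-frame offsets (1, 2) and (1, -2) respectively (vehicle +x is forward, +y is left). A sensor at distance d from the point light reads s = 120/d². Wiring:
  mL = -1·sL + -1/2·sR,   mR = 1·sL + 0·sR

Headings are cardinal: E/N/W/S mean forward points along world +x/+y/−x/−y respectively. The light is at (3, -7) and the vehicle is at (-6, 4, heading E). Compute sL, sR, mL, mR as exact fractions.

left sensor world pos  = (-5, 6); dL² = 233
right sensor world pos = (-5, 2); dR² = 145
sL = 120/233 = 120/233
sR = 120/145 = 24/29
mL = -1·sL + -1/2·sR = -6276/6757
mR = 1·sL + 0·sR = 120/233

120/233 24/29 -6276/6757 120/233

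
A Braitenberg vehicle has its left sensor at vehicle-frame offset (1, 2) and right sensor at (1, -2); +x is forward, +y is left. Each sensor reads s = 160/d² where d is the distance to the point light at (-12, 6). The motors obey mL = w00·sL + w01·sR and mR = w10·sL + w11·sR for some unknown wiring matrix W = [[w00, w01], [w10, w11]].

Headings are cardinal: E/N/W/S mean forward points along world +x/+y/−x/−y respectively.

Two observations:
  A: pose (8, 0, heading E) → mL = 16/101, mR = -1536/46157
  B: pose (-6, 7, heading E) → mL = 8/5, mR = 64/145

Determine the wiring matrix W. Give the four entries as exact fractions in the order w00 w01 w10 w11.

obs A: pose=(8,0,E) → sL=160/457, sR=32/101, mL=16/101, mR=-1536/46157
obs B: pose=(-6,7,E) → sL=80/29, sR=16/5, mL=8/5, mR=64/145
sensor matrix S = [[160/457, 32/101], [80/29, 16/5]]; det S = 329728/1338553
solve [mL_A; mL_B] = S·[w00; w01] and [mR_A; mR_B] = S·[w10; w11]:
  w00 = 0, w01 = 1/2, w10 = -1, w11 = 1

0 1/2 -1 1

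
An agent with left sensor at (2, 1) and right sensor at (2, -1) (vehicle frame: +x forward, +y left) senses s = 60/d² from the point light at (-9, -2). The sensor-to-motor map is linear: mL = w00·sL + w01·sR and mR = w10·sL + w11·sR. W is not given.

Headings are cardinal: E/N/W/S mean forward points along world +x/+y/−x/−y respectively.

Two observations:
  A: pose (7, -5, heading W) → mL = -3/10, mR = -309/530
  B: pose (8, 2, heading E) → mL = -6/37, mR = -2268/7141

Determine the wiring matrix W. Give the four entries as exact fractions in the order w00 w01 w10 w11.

0 -1 -1 -1

obs A: pose=(7,-5,W) → sL=15/53, sR=3/10, mL=-3/10, mR=-309/530
obs B: pose=(8,2,E) → sL=30/193, sR=6/37, mL=-6/37, mR=-2268/7141
sensor matrix S = [[15/53, 3/10], [30/193, 6/37]]; det S = -279/378473
solve [mL_A; mL_B] = S·[w00; w01] and [mR_A; mR_B] = S·[w10; w11]:
  w00 = 0, w01 = -1, w10 = -1, w11 = -1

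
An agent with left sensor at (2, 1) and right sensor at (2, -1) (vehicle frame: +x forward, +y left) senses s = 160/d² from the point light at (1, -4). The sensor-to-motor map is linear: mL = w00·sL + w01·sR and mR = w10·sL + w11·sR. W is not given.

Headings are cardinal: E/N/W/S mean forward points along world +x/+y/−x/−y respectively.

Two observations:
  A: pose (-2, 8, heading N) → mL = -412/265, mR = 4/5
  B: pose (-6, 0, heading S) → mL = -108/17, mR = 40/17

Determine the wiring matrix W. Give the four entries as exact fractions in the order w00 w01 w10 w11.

obs A: pose=(-2,8,N) → sL=40/53, sR=4/5, mL=-412/265, mR=4/5
obs B: pose=(-6,0,S) → sL=4, sR=40/17, mL=-108/17, mR=40/17
sensor matrix S = [[40/53, 4/5], [4, 40/17]]; det S = -6416/4505
solve [mL_A; mL_B] = S·[w00; w01] and [mR_A; mR_B] = S·[w10; w11]:
  w00 = -1, w01 = -1, w10 = 0, w11 = 1

-1 -1 0 1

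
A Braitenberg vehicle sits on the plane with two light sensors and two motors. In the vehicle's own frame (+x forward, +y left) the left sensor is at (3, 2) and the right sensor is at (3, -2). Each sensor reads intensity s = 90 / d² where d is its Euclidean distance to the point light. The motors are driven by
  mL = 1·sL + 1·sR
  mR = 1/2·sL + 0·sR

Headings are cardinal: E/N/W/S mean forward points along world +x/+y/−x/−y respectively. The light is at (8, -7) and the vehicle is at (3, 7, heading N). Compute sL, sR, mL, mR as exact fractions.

left sensor world pos  = (1, 10); dL² = 338
right sensor world pos = (5, 10); dR² = 298
sL = 90/338 = 45/169
sR = 90/298 = 45/149
mL = 1·sL + 1·sR = 14310/25181
mR = 1/2·sL + 0·sR = 45/338

45/169 45/149 14310/25181 45/338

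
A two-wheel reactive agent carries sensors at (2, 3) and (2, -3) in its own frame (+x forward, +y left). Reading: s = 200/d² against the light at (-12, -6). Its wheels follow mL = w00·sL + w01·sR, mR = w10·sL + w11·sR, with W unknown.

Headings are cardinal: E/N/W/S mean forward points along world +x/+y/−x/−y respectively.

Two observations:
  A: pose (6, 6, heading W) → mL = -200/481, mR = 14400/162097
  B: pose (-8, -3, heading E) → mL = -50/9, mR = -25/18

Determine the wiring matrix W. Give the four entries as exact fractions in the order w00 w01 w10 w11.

0 -1 1/2 -1/2

obs A: pose=(6,6,W) → sL=200/337, sR=200/481, mL=-200/481, mR=14400/162097
obs B: pose=(-8,-3,E) → sL=25/9, sR=50/9, mL=-50/9, mR=-25/18
sensor matrix S = [[200/337, 200/481], [25/9, 50/9]]; det S = 3125000/1458873
solve [mL_A; mL_B] = S·[w00; w01] and [mR_A; mR_B] = S·[w10; w11]:
  w00 = 0, w01 = -1, w10 = 1/2, w11 = -1/2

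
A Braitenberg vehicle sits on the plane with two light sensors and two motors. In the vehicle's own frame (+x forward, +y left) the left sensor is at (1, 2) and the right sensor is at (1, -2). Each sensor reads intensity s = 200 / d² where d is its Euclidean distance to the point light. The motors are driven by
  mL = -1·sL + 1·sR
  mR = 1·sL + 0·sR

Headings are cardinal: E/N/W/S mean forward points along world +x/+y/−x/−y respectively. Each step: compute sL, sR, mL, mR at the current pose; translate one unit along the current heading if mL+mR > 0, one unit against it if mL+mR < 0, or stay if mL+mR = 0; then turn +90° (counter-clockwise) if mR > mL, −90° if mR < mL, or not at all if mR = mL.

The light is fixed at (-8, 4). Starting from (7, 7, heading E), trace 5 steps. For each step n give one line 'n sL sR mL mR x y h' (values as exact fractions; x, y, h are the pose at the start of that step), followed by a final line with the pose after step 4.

n=0: pose=(7,7,E); sL=200/281, sR=200/257; mL=4800/72217, mR=200/281; mL+mR=200/257 → advance +1; mR−mL=46600/72217 → turn +1·90°
n=1: pose=(8,7,N); sL=50/53, sR=10/17; mL=-320/901, mR=50/53; mL+mR=10/17 → advance +1; mR−mL=1170/901 → turn +1·90°
n=2: pose=(8,8,W); sL=200/229, sR=200/261; mL=-6400/59769, mR=200/229; mL+mR=200/261 → advance +1; mR−mL=58600/59769 → turn +1·90°
n=3: pose=(7,8,S); sL=100/149, sR=100/89; mL=6000/13261, mR=100/149; mL+mR=100/89 → advance +1; mR−mL=2900/13261 → turn +1·90°
n=4: pose=(7,7,E); sL=200/281, sR=200/257; mL=4800/72217, mR=200/281; mL+mR=200/257 → advance +1; mR−mL=46600/72217 → turn +1·90°

0 200/281 200/257 4800/72217 200/281 7 7 E
1 50/53 10/17 -320/901 50/53 8 7 N
2 200/229 200/261 -6400/59769 200/229 8 8 W
3 100/149 100/89 6000/13261 100/149 7 8 S
4 200/281 200/257 4800/72217 200/281 7 7 E
final 8 7 N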